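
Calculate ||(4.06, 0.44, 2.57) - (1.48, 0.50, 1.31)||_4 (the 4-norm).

(Σ|x_i - y_i|^4)^(1/4) = (|4.06 - 1.48|^4 + |0.44 - 0.5|^4 + |2.57 - 1.31|^4)^(1/4)
= (2.58^4 + 0.06^4 + 1.26^4)^(1/4) ≈ (44.3077 + 0 + 2.5205)^(1/4) = (46.8282)^(1/4) ≈ 2.6159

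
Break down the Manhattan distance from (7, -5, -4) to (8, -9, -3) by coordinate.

Σ|x_i - y_i| = |7 - 8| + |-5 - (-9)| + |-4 - (-3)| = 1 + 4 + 1 = 6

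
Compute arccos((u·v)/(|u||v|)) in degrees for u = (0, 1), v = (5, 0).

With u = (0, 1), v = (5, 0):
u·v = 0·5 + 1·0 = 0 + 0 = 0.
|u| = √(0² + 1²) = √1, |v| = √(5² + 0²) = √25, so |u||v| = √(1·25) = √25 = 5.
cos θ = (u·v)/(|u||v|) = 0/5 = 0 (the vectors are orthogonal)
θ = arccos(0) = 90°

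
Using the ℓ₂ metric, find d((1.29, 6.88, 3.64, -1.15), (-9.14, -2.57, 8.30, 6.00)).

√(Σ(x_i - y_i)²) = √((1.29 - (-9.14))² + (6.88 - (-2.57))² + (3.64 - 8.3)² + (-1.15 - 6)²)
= √(10.43² + 9.45² + (-4.66)² + (-7.15)²) = √(108.7849 + 89.3025 + 21.7156 + 51.1225) = √270.9255 ≈ 16.4598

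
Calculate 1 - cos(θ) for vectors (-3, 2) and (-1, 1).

With u = (-3, 2), v = (-1, 1):
u·v = (-3)·(-1) + 2·1 = 3 + 2 = 5.
|u| = √((-3)² + 2²) = √13, |v| = √((-1)² + 1²) = √2, so |u||v| = √(13·2) = √26.
cos θ = (u·v)/(|u||v|) = 5/√26 ≈ 0.9806
Cosine distance = 1 - cos θ ≈ 1 - 0.9806 = 0.0194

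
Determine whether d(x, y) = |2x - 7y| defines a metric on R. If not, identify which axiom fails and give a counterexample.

No. d fails symmetry: d(5, 2) = |2·5 - 7·2| = |-4| = 4, but d(2, 5) = |2·2 - 7·5| = |-31| = 31. Since 4 ≠ 31, d(x,y) ≠ d(y,x) in general.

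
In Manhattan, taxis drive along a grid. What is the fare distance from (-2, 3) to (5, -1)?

Σ|x_i - y_i| = |-2 - 5| + |3 - (-1)| = 7 + 4 = 11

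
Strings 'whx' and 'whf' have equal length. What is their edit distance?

Let D[i][j] be the edit distance between the first i characters of 'whx' and the first j characters of 'whf', with D[i][0] = i, D[0][j] = j, and D[i][j] = D[i-1][j-1] if the characters match, else 1 + min(D[i-1][j], D[i][j-1], D[i-1][j-1]). Filling the table (rows: prefixes of 'whx', columns: prefixes of 'whf'):
     ε  w  h  f
  ε  0  1  2  3
  w  1  0  1  2
  h  2  1  0  1
  x  3  2  1  1
The bottom-right entry gives D[3][3] = 1, so no sequence of fewer than 1 edit works. Backtracking through the table gives one optimal edit sequence (1 edit):
  whx → whf (sub x→f @3)
Edit distance = 1.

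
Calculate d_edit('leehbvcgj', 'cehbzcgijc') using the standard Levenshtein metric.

Let D[i][j] be the edit distance between the first i characters of 'leehbvcgj' and the first j characters of 'cehbzcgijc', with D[i][0] = i, D[0][j] = j, and D[i][j] = D[i-1][j-1] if the characters match, else 1 + min(D[i-1][j], D[i][j-1], D[i-1][j-1]). Filling the table (rows: prefixes of 'leehbvcgj', columns: prefixes of 'cehbzcgijc'):
     ε  c  e  h  b  z  c  g  i  j  c
  ε  0  1  2  3  4  5  6  7  8  9 10
  l  1  1  2  3  4  5  6  7  8  9 10
  e  2  2  1  2  3  4  5  6  7  8  9
  e  3  3  2  2  3  4  5  6  7  8  9
  h  4  4  3  2  3  4  5  6  7  8  9
  b  5  5  4  3  2  3  4  5  6  7  8
  v  6  6  5  4  3  3  4  5  6  7  8
  c  7  6  6  5  4  4  3  4  5  6  7
  g  8  7  7  6  5  5  4  3  4  5  6
  j  9  8  8  7  6  6  5  4  4  4  5
The bottom-right entry gives D[9][10] = 5, so no sequence of fewer than 5 edits works. Backtracking through the table gives one optimal edit sequence (5 edits):
  leehbvcgj → eehbvcgj (del l @1)
  eehbvcgj → cehbvcgj (sub e→c @1)
  cehbvcgj → cehbzcgj (sub v→z @5)
  cehbzcgj → cehbzcgij (ins i @8)
  cehbzcgij → cehbzcgijc (ins c @10)
Edit distance = 5.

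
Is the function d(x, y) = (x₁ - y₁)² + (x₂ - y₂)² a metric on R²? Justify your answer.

No. The squared Euclidean distance fails the triangle inequality. Counterexample: x = (0, 0), y = (1, 2), z = (2, 4). d(x,z) = 2² + 4² = 20, but d(x,y) + d(y,z) = (1² + 2²) + (1² + 2²) = 5 + 5 = 10. Since 20 > 10, the triangle inequality is violated. (Note: √d, the ordinary Euclidean distance, IS a metric.)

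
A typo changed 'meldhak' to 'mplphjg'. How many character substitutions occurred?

Differing positions: 2, 4, 6, 7. Hamming distance = 4.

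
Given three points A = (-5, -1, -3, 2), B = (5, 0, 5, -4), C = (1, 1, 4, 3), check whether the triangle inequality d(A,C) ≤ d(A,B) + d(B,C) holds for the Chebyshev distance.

d(A,B) = max(10, 1, 8, 6) = 10, d(B,C) = max(4, 1, 1, 7) = 7, d(A,C) = max(6, 2, 7, 1) = 7.
d(A,C) = 7 ≤ 10 + 7 = 17. Triangle inequality is satisfied.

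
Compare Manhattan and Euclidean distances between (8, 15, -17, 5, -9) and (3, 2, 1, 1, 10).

L1 = |8 - 3| + |15 - 2| + |-17 - 1| + |5 - 1| + |-9 - 10| = 5 + 13 + 18 + 4 + 19 = 59
L2 = √(5² + 13² + 18² + 4² + 19²) = √895 ≈ 29.9166
L1 ≥ L2 always (equality iff movement is along one axis); L1 > L2 here.
Ratio L1/L2 = 59/√895 ≈ 1.9722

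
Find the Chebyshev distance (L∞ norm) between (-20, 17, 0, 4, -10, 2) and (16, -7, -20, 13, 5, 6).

max(|x_i - y_i|) = max(|-20 - 16|, |17 - (-7)|, |0 - (-20)|, |4 - 13|, |-10 - 5|, |2 - 6|) = max(36, 24, 20, 9, 15, 4) = 36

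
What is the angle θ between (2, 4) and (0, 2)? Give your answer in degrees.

With u = (2, 4), v = (0, 2):
u·v = 2·0 + 4·2 = 0 + 8 = 8.
|u| = √(2² + 4²) = √20, |v| = √(0² + 2²) = √4, so |u||v| = √(20·4) = √80.
cos θ = (u·v)/(|u||v|) = 8/√80 ≈ 0.894427
θ = arccos(0.894427) ≈ 26.57°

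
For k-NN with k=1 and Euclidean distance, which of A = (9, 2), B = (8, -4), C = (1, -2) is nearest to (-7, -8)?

Distances: d(A) ≈ 18.868, d(B) ≈ 15.5242, d(C) = 10. Nearest: C = (1, -2) with distance 10.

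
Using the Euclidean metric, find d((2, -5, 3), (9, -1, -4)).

√(Σ(x_i - y_i)²) = √((2 - 9)² + (-5 - (-1))² + (3 - (-4))²)
= √((-7)² + (-4)² + 7²) = √(49 + 16 + 49) = √114 ≈ 10.6771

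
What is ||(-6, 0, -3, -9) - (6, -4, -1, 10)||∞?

max(|x_i - y_i|) = max(|-6 - 6|, |0 - (-4)|, |-3 - (-1)|, |-9 - 10|) = max(12, 4, 2, 19) = 19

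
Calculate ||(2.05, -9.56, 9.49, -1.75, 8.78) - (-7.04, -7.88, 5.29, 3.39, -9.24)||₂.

√(Σ(x_i - y_i)²) = √((2.05 - (-7.04))² + (-9.56 - (-7.88))² + (9.49 - 5.29)² + (-1.75 - 3.39)² + (8.78 - (-9.24))²)
= √(9.09² + (-1.68)² + 4.2² + (-5.14)² + 18.02²) = √(82.6281 + 2.8224 + 17.64 + 26.4196 + 324.7204) = √454.2305 ≈ 21.3127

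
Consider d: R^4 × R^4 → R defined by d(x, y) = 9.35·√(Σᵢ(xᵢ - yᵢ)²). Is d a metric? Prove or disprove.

Yes. The L2 (Euclidean) norm induces a metric on R^4, and multiplying a metric by a positive constant 9.35 > 0 preserves all four axioms: non-negativity (9.35·||x-y|| ≥ 0), identity (9.35·||x-y|| = 0 ⟺ ||x-y|| = 0 ⟺ x = y), symmetry (||x-y|| = ||y-x||), and the triangle inequality (9.35·||x-z|| ≤ 9.35·||x-y|| + 9.35·||y-z||). So d is a metric.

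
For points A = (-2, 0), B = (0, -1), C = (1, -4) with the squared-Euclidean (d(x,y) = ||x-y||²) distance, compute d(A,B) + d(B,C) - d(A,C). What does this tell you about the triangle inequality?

d(A,B) = 2² + 1² = 5, d(B,C) = 1² + 3² = 10, d(A,C) = 3² + 4² = 25.
d(A,B) + d(B,C) - d(A,C) = 5 + 10 - 25 = 15 - 25 = -10. This is < 0, so the triangle inequality FAILS for these points (squared-Euclidean is not a metric).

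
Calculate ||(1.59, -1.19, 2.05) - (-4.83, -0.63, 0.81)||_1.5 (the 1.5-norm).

(Σ|x_i - y_i|^1.5)^(1/1.5) = (|1.59 - (-4.83)|^1.5 + |-1.19 - (-0.63)|^1.5 + |2.05 - 0.81|^1.5)^(1/1.5)
= (6.42^1.5 + 0.56^1.5 + 1.24^1.5)^(1/1.5) ≈ (16.2668 + 0.4191 + 1.3808)^(1/1.5) = (18.0667)^(1/1.5) ≈ 6.8852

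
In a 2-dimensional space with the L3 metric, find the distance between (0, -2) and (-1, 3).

(Σ|x_i - y_i|^3)^(1/3) = (|0 - (-1)|^3 + |-2 - 3|^3)^(1/3)
= (1^3 + 5^3)^(1/3) = (1 + 125)^(1/3) = (126)^(1/3) ≈ 5.0133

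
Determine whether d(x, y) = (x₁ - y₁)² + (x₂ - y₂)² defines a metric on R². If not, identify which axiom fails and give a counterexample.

No. The squared Euclidean distance fails the triangle inequality. Counterexample: x = (0, 0), y = (4, 3), z = (8, 6). d(x,z) = 8² + 6² = 100, but d(x,y) + d(y,z) = (4² + 3²) + (4² + 3²) = 25 + 25 = 50. Since 100 > 50, the triangle inequality is violated. (Note: √d, the ordinary Euclidean distance, IS a metric.)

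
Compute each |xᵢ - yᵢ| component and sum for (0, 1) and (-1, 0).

Σ|x_i - y_i| = |0 - (-1)| + |1 - 0| = 1 + 1 = 2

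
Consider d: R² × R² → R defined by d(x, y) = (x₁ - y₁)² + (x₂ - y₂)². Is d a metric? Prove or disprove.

No. The squared Euclidean distance fails the triangle inequality. Counterexample: x = (0, 0), y = (5, 5), z = (10, 10). d(x,z) = 10² + 10² = 200, but d(x,y) + d(y,z) = (5² + 5²) + (5² + 5²) = 50 + 50 = 100. Since 200 > 100, the triangle inequality is violated. (Note: √d, the ordinary Euclidean distance, IS a metric.)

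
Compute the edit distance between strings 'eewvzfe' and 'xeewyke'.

Let D[i][j] be the edit distance between the first i characters of 'eewvzfe' and the first j characters of 'xeewyke', with D[i][0] = i, D[0][j] = j, and D[i][j] = D[i-1][j-1] if the characters match, else 1 + min(D[i-1][j], D[i][j-1], D[i-1][j-1]). Filling the table (rows: prefixes of 'eewvzfe', columns: prefixes of 'xeewyke'):
     ε  x  e  e  w  y  k  e
  ε  0  1  2  3  4  5  6  7
  e  1  1  1  2  3  4  5  6
  e  2  2  1  1  2  3  4  5
  w  3  3  2  2  1  2  3  4
  v  4  4  3  3  2  2  3  4
  z  5  5  4  4  3  3  3  4
  f  6  6  5  5  4  4  4  4
  e  7  7  6  5  5  5  5  4
The bottom-right entry gives D[7][7] = 4, so no sequence of fewer than 4 edits works. Backtracking through the table gives one optimal edit sequence (4 edits):
  eewvzfe → xeewvzfe (ins x @1)
  xeewvzfe → xeewzfe (del v @5)
  xeewzfe → xeewyfe (sub z→y @5)
  xeewyfe → xeewyke (sub f→k @6)
Edit distance = 4.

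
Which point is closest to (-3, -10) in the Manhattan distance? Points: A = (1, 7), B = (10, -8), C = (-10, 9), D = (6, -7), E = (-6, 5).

Distances: d(A) = 21, d(B) = 15, d(C) = 26, d(D) = 12, d(E) = 18. Nearest: D = (6, -7) with distance 12.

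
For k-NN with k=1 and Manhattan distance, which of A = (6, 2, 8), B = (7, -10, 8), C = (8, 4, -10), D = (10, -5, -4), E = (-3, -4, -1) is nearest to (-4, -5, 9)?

Distances: d(A) = 18, d(B) = 17, d(C) = 40, d(D) = 27, d(E) = 12. Nearest: E = (-3, -4, -1) with distance 12.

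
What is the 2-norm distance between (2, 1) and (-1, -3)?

(Σ|x_i - y_i|^2)^(1/2) = (|2 - (-1)|^2 + |1 - (-3)|^2)^(1/2)
= (3^2 + 4^2)^(1/2) = (9 + 16)^(1/2) = (25)^(1/2) = 5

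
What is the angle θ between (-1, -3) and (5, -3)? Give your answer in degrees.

With u = (-1, -3), v = (5, -3):
u·v = (-1)·5 + (-3)·(-3) = (-5) + 9 = 4.
|u| = √((-1)² + (-3)²) = √10, |v| = √(5² + (-3)²) = √34, so |u||v| = √(10·34) = √340.
cos θ = (u·v)/(|u||v|) = 4/√340 ≈ 0.21693
θ = arccos(0.21693) ≈ 77.47°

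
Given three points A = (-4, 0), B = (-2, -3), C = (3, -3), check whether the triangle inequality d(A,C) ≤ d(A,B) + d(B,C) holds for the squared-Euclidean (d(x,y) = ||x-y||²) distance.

d(A,B) = 2² + 3² = 13, d(B,C) = 5² + 0² = 25, d(A,C) = 7² + 3² = 58.
d(A,C) = 58 > 13 + 25 = 38. Triangle inequality is VIOLATED. (Squared-Euclidean is not a metric — this is a counterexample.)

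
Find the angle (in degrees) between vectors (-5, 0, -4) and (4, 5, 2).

With u = (-5, 0, -4), v = (4, 5, 2):
u·v = (-5)·4 + 0·5 + (-4)·2 = (-20) + 0 + (-8) = -28.
|u| = √((-5)² + 0² + (-4)²) = √41, |v| = √(4² + 5² + 2²) = √45, so |u||v| = √(41·45) = √1845.
cos θ = (u·v)/(|u||v|) = -28/√1845 ≈ -0.651868
θ = arccos(-0.651868) ≈ 130.68°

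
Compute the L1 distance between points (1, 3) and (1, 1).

Σ|x_i - y_i| = |1 - 1| + |3 - 1| = 0 + 2 = 2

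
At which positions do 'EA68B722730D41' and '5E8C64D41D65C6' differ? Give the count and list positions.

Differing positions: 1, 2, 3, 4, 5, 6, 7, 8, 9, 10, 11, 12, 13, 14. Hamming distance = 14.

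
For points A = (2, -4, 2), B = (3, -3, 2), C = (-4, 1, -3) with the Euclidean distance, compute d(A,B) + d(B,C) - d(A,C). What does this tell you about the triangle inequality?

d(A,B) = √(1² + 1² + 0²) = √2 ≈ 1.4142, d(B,C) = √(7² + 4² + 5²) = √90 ≈ 9.4868, d(A,C) = √(6² + 5² + 5²) = √86 ≈ 9.2736.
d(A,B) + d(B,C) - d(A,C) = 1.4142 + 9.4868 - 9.2736 = 10.901 - 9.2736 = 1.6274 (to 4 decimal places). This is ≥ 0, so the triangle inequality holds for these points.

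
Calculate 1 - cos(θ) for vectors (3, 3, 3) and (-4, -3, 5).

With u = (3, 3, 3), v = (-4, -3, 5):
u·v = 3·(-4) + 3·(-3) + 3·5 = (-12) + (-9) + 15 = -6.
|u| = √(3² + 3² + 3²) = √27, |v| = √((-4)² + (-3)² + 5²) = √50, so |u||v| = √(27·50) = √1350.
cos θ = (u·v)/(|u||v|) = -6/√1350 ≈ -0.1633
Cosine distance = 1 - cos θ ≈ 1 - (-0.1633) = 1.1633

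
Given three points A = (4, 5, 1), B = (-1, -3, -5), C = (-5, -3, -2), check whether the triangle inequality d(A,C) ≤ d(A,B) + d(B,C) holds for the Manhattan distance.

d(A,B) = 5 + 8 + 6 = 19, d(B,C) = 4 + 0 + 3 = 7, d(A,C) = 9 + 8 + 3 = 20.
d(A,C) = 20 ≤ 19 + 7 = 26. Triangle inequality is satisfied.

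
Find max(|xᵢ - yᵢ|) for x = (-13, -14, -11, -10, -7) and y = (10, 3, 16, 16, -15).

max(|x_i - y_i|) = max(|-13 - 10|, |-14 - 3|, |-11 - 16|, |-10 - 16|, |-7 - (-15)|) = max(23, 17, 27, 26, 8) = 27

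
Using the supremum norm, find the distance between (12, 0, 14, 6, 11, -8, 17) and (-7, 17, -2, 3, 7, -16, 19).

max(|x_i - y_i|) = max(|12 - (-7)|, |0 - 17|, |14 - (-2)|, |6 - 3|, |11 - 7|, |-8 - (-16)|, |17 - 19|) = max(19, 17, 16, 3, 4, 8, 2) = 19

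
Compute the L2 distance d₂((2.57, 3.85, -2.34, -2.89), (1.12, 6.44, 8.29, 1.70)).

√(Σ(x_i - y_i)²) = √((2.57 - 1.12)² + (3.85 - 6.44)² + (-2.34 - 8.29)² + (-2.89 - 1.7)²)
= √(1.45² + (-2.59)² + (-10.63)² + (-4.59)²) = √(2.1025 + 6.7081 + 112.9969 + 21.0681) = √142.8756 ≈ 11.9531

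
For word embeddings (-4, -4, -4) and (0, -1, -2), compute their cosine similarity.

With u = (-4, -4, -4), v = (0, -1, -2):
u·v = (-4)·0 + (-4)·(-1) + (-4)·(-2) = 0 + 4 + 8 = 12.
|u| = √((-4)² + (-4)² + (-4)²) = √48, |v| = √(0² + (-1)² + (-2)²) = √5, so |u||v| = √(48·5) = √240.
cos θ = (u·v)/(|u||v|) = 12/√240 ≈ 0.7746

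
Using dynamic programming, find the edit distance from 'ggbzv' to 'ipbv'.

Let D[i][j] be the edit distance between the first i characters of 'ggbzv' and the first j characters of 'ipbv', with D[i][0] = i, D[0][j] = j, and D[i][j] = D[i-1][j-1] if the characters match, else 1 + min(D[i-1][j], D[i][j-1], D[i-1][j-1]). Filling the table (rows: prefixes of 'ggbzv', columns: prefixes of 'ipbv'):
     ε  i  p  b  v
  ε  0  1  2  3  4
  g  1  1  2  3  4
  g  2  2  2  3  4
  b  3  3  3  2  3
  z  4  4  4  3  3
  v  5  5  5  4  3
The bottom-right entry gives D[5][4] = 3, so no sequence of fewer than 3 edits works. Backtracking through the table gives one optimal edit sequence (3 edits):
  ggbzv → igbzv (sub g→i @1)
  igbzv → ipbzv (sub g→p @2)
  ipbzv → ipbv (del z @4)
Edit distance = 3.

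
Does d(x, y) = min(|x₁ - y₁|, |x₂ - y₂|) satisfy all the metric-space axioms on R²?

No. d fails identity of indiscernibles: take x = (1, 0) and y = (1, 8). Then d(x,y) = min(|1 - 1|, |0 - 8|) = min(0, 8) = 0, yet x ≠ y.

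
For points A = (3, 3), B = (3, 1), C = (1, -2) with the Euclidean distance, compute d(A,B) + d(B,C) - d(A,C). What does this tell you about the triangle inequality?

d(A,B) = √(0² + 2²) = √4 = 2, d(B,C) = √(2² + 3²) = √13 ≈ 3.6056, d(A,C) = √(2² + 5²) = √29 ≈ 5.3852.
d(A,B) + d(B,C) - d(A,C) = 2 + 3.6056 - 5.3852 = 5.6056 - 5.3852 = 0.2204 (to 4 decimal places). This is ≥ 0, so the triangle inequality holds for these points.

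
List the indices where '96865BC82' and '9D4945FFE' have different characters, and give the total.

Differing positions: 2, 3, 4, 5, 6, 7, 8, 9. Hamming distance = 8.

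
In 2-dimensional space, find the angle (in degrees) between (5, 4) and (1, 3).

With u = (5, 4), v = (1, 3):
u·v = 5·1 + 4·3 = 5 + 12 = 17.
|u| = √(5² + 4²) = √41, |v| = √(1² + 3²) = √10, so |u||v| = √(41·10) = √410.
cos θ = (u·v)/(|u||v|) = 17/√410 ≈ 0.83957
θ = arccos(0.83957) ≈ 32.91°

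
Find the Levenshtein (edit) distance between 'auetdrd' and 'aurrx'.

Let D[i][j] be the edit distance between the first i characters of 'auetdrd' and the first j characters of 'aurrx', with D[i][0] = i, D[0][j] = j, and D[i][j] = D[i-1][j-1] if the characters match, else 1 + min(D[i-1][j], D[i][j-1], D[i-1][j-1]). Filling the table (rows: prefixes of 'auetdrd', columns: prefixes of 'aurrx'):
     ε  a  u  r  r  x
  ε  0  1  2  3  4  5
  a  1  0  1  2  3  4
  u  2  1  0  1  2  3
  e  3  2  1  1  2  3
  t  4  3  2  2  2  3
  d  5  4  3  3  3  3
  r  6  5  4  3  3  4
  d  7  6  5  4  4  4
The bottom-right entry gives D[7][5] = 4, so no sequence of fewer than 4 edits works. Backtracking through the table gives one optimal edit sequence (4 edits):
  auetdrd → autdrd (del e @3)
  autdrd → audrd (del t @3)
  audrd → aurrd (sub d→r @3)
  aurrd → aurrx (sub d→x @5)
Edit distance = 4.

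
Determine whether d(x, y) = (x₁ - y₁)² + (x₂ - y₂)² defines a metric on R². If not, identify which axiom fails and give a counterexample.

No. The squared Euclidean distance fails the triangle inequality. Counterexample: x = (0, 0), y = (1, 3), z = (2, 6). d(x,z) = 2² + 6² = 40, but d(x,y) + d(y,z) = (1² + 3²) + (1² + 3²) = 10 + 10 = 20. Since 40 > 20, the triangle inequality is violated. (Note: √d, the ordinary Euclidean distance, IS a metric.)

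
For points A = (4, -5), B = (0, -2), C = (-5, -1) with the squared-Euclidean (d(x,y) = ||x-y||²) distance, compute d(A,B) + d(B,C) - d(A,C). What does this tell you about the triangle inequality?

d(A,B) = 4² + 3² = 25, d(B,C) = 5² + 1² = 26, d(A,C) = 9² + 4² = 97.
d(A,B) + d(B,C) - d(A,C) = 25 + 26 - 97 = 51 - 97 = -46. This is < 0, so the triangle inequality FAILS for these points (squared-Euclidean is not a metric).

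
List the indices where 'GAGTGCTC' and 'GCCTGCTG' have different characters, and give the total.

Differing positions: 2, 3, 8. Hamming distance = 3.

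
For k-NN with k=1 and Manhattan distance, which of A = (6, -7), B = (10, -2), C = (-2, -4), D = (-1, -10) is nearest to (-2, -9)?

Distances: d(A) = 10, d(B) = 19, d(C) = 5, d(D) = 2. Nearest: D = (-1, -10) with distance 2.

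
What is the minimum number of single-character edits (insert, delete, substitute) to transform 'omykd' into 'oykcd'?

Let D[i][j] be the edit distance between the first i characters of 'omykd' and the first j characters of 'oykcd', with D[i][0] = i, D[0][j] = j, and D[i][j] = D[i-1][j-1] if the characters match, else 1 + min(D[i-1][j], D[i][j-1], D[i-1][j-1]). Filling the table (rows: prefixes of 'omykd', columns: prefixes of 'oykcd'):
     ε  o  y  k  c  d
  ε  0  1  2  3  4  5
  o  1  0  1  2  3  4
  m  2  1  1  2  3  4
  y  3  2  1  2  3  4
  k  4  3  2  1  2  3
  d  5  4  3  2  2  2
The bottom-right entry gives D[5][5] = 2, so no sequence of fewer than 2 edits works. Backtracking through the table gives one optimal edit sequence (2 edits):
  omykd → oykd (del m @2)
  oykd → oykcd (ins c @4)
Edit distance = 2.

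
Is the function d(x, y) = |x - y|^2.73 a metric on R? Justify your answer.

No. d(x,y) = |x-y|^2.73 fails the triangle inequality since p = 2.73 > 1. Counterexample: x = -4, y = 6, z = 18. d(x,z) = |-4 - 18|^2.73 = 22^2.73 ≈ 4621.8295, but d(x,y) + d(y,z) = 10^2.73 + 12^2.73 ≈ 537.0318 + 883.4151 = 1420.4469. Since 4621.8295 > 1420.4469, the triangle inequality is violated.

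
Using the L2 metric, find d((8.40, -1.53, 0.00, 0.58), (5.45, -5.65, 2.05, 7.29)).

√(Σ(x_i - y_i)²) = √((8.4 - 5.45)² + (-1.53 - (-5.65))² + (0 - 2.05)² + (0.58 - 7.29)²)
= √(2.95² + 4.12² + (-2.05)² + (-6.71)²) = √(8.7025 + 16.9744 + 4.2025 + 45.0241) = √74.9035 ≈ 8.6547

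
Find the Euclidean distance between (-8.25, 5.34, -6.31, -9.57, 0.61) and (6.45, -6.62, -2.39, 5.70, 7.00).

√(Σ(x_i - y_i)²) = √((-8.25 - 6.45)² + (5.34 - (-6.62))² + (-6.31 - (-2.39))² + (-9.57 - 5.7)² + (0.61 - 7)²)
= √((-14.7)² + 11.96² + (-3.92)² + (-15.27)² + (-6.39)²) = √(216.09 + 143.0416 + 15.3664 + 233.1729 + 40.8321) = √648.503 ≈ 25.4657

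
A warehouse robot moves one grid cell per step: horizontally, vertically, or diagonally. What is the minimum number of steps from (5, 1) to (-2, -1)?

max(|x_i - y_i|) = max(|5 - (-2)|, |1 - (-1)|) = max(7, 2) = 7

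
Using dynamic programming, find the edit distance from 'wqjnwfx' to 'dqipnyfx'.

Let D[i][j] be the edit distance between the first i characters of 'wqjnwfx' and the first j characters of 'dqipnyfx', with D[i][0] = i, D[0][j] = j, and D[i][j] = D[i-1][j-1] if the characters match, else 1 + min(D[i-1][j], D[i][j-1], D[i-1][j-1]). Filling the table (rows: prefixes of 'wqjnwfx', columns: prefixes of 'dqipnyfx'):
     ε  d  q  i  p  n  y  f  x
  ε  0  1  2  3  4  5  6  7  8
  w  1  1  2  3  4  5  6  7  8
  q  2  2  1  2  3  4  5  6  7
  j  3  3  2  2  3  4  5  6  7
  n  4  4  3  3  3  3  4  5  6
  w  5  5  4  4  4  4  4  5  6
  f  6  6  5  5  5  5  5  4  5
  x  7  7  6  6  6  6  6  5  4
The bottom-right entry gives D[7][8] = 4, so no sequence of fewer than 4 edits works. Backtracking through the table gives one optimal edit sequence (4 edits):
  wqjnwfx → dqjnwfx (sub w→d @1)
  dqjnwfx → dqijnwfx (ins i @3)
  dqijnwfx → dqipnwfx (sub j→p @4)
  dqipnwfx → dqipnyfx (sub w→y @6)
Edit distance = 4.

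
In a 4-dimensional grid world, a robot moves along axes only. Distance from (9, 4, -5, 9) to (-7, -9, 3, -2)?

Σ|x_i - y_i| = |9 - (-7)| + |4 - (-9)| + |-5 - 3| + |9 - (-2)| = 16 + 13 + 8 + 11 = 48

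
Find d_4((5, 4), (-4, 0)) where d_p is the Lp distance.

(Σ|x_i - y_i|^4)^(1/4) = (|5 - (-4)|^4 + |4 - 0|^4)^(1/4)
= (9^4 + 4^4)^(1/4) = (6561 + 256)^(1/4) = (6817)^(1/4) ≈ 9.0865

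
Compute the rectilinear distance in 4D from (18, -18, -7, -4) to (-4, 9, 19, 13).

Σ|x_i - y_i| = |18 - (-4)| + |-18 - 9| + |-7 - 19| + |-4 - 13| = 22 + 27 + 26 + 17 = 92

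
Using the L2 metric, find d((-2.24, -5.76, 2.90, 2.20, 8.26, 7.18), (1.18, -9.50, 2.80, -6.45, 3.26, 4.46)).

√(Σ(x_i - y_i)²) = √((-2.24 - 1.18)² + (-5.76 - (-9.5))² + (2.9 - 2.8)² + (2.2 - (-6.45))² + (8.26 - 3.26)² + (7.18 - 4.46)²)
= √((-3.42)² + 3.74² + 0.1² + 8.65² + 5² + 2.72²) = √(11.6964 + 13.9876 + 0.01 + 74.8225 + 25 + 7.3984) = √132.9149 ≈ 11.5289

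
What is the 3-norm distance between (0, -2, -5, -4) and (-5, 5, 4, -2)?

(Σ|x_i - y_i|^3)^(1/3) = (|0 - (-5)|^3 + |-2 - 5|^3 + |-5 - 4|^3 + |-4 - (-2)|^3)^(1/3)
= (5^3 + 7^3 + 9^3 + 2^3)^(1/3) = (125 + 343 + 729 + 8)^(1/3) = (1205)^(1/3) ≈ 10.6413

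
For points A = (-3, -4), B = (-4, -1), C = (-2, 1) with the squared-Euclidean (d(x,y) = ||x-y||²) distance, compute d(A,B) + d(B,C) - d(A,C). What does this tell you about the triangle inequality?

d(A,B) = 1² + 3² = 10, d(B,C) = 2² + 2² = 8, d(A,C) = 1² + 5² = 26.
d(A,B) + d(B,C) - d(A,C) = 10 + 8 - 26 = 18 - 26 = -8. This is < 0, so the triangle inequality FAILS for these points (squared-Euclidean is not a metric).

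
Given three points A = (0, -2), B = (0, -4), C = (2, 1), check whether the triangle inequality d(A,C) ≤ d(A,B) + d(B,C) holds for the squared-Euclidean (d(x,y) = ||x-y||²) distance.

d(A,B) = 0² + 2² = 4, d(B,C) = 2² + 5² = 29, d(A,C) = 2² + 3² = 13.
d(A,C) = 13 ≤ 4 + 29 = 33. Triangle inequality is satisfied.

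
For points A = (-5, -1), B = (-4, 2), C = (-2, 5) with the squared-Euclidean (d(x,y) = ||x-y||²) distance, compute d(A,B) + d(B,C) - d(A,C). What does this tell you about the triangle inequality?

d(A,B) = 1² + 3² = 10, d(B,C) = 2² + 3² = 13, d(A,C) = 3² + 6² = 45.
d(A,B) + d(B,C) - d(A,C) = 10 + 13 - 45 = 23 - 45 = -22. This is < 0, so the triangle inequality FAILS for these points (squared-Euclidean is not a metric).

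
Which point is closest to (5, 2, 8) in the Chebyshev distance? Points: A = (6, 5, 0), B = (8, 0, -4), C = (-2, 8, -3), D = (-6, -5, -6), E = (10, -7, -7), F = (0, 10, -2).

Distances: d(A) = 8, d(B) = 12, d(C) = 11, d(D) = 14, d(E) = 15, d(F) = 10. Nearest: A = (6, 5, 0) with distance 8.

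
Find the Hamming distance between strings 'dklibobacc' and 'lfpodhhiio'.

Differing positions: 1, 2, 3, 4, 5, 6, 7, 8, 9, 10. Hamming distance = 10.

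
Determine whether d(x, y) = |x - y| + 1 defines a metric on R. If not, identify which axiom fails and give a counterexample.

No. d fails identity of indiscernibles (specifically d(x,x) = 0): d(6, 6) = |6 - 6| + 1 = 0 + 1 = 1 ≠ 0.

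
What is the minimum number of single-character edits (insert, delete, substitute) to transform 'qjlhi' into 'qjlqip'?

Let D[i][j] be the edit distance between the first i characters of 'qjlhi' and the first j characters of 'qjlqip', with D[i][0] = i, D[0][j] = j, and D[i][j] = D[i-1][j-1] if the characters match, else 1 + min(D[i-1][j], D[i][j-1], D[i-1][j-1]). Filling the table (rows: prefixes of 'qjlhi', columns: prefixes of 'qjlqip'):
     ε  q  j  l  q  i  p
  ε  0  1  2  3  4  5  6
  q  1  0  1  2  3  4  5
  j  2  1  0  1  2  3  4
  l  3  2  1  0  1  2  3
  h  4  3  2  1  1  2  3
  i  5  4  3  2  2  1  2
The bottom-right entry gives D[5][6] = 2, so no sequence of fewer than 2 edits works. Backtracking through the table gives one optimal edit sequence (2 edits):
  qjlhi → qjlqi (sub h→q @4)
  qjlqi → qjlqip (ins p @6)
Edit distance = 2.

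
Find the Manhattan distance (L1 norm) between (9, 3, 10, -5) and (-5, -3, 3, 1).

Σ|x_i - y_i| = |9 - (-5)| + |3 - (-3)| + |10 - 3| + |-5 - 1| = 14 + 6 + 7 + 6 = 33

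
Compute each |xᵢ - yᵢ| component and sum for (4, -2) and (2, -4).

Σ|x_i - y_i| = |4 - 2| + |-2 - (-4)| = 2 + 2 = 4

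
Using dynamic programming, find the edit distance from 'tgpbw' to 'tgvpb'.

Let D[i][j] be the edit distance between the first i characters of 'tgpbw' and the first j characters of 'tgvpb', with D[i][0] = i, D[0][j] = j, and D[i][j] = D[i-1][j-1] if the characters match, else 1 + min(D[i-1][j], D[i][j-1], D[i-1][j-1]). Filling the table (rows: prefixes of 'tgpbw', columns: prefixes of 'tgvpb'):
     ε  t  g  v  p  b
  ε  0  1  2  3  4  5
  t  1  0  1  2  3  4
  g  2  1  0  1  2  3
  p  3  2  1  1  1  2
  b  4  3  2  2  2  1
  w  5  4  3  3  3  2
The bottom-right entry gives D[5][5] = 2, so no sequence of fewer than 2 edits works. Backtracking through the table gives one optimal edit sequence (2 edits):
  tgpbw → tgvpbw (ins v @3)
  tgvpbw → tgvpb (del w @6)
Edit distance = 2.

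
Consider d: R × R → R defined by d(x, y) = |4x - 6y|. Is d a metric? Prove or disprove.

No. d fails symmetry: d(9, 6) = |4·9 - 6·6| = |0| = 0, but d(6, 9) = |4·6 - 6·9| = |-30| = 30. Since 0 ≠ 30, d(x,y) ≠ d(y,x) in general.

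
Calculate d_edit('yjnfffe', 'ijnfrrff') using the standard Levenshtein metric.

Let D[i][j] be the edit distance between the first i characters of 'yjnfffe' and the first j characters of 'ijnfrrff', with D[i][0] = i, D[0][j] = j, and D[i][j] = D[i-1][j-1] if the characters match, else 1 + min(D[i-1][j], D[i][j-1], D[i-1][j-1]). Filling the table (rows: prefixes of 'yjnfffe', columns: prefixes of 'ijnfrrff'):
     ε  i  j  n  f  r  r  f  f
  ε  0  1  2  3  4  5  6  7  8
  y  1  1  2  3  4  5  6  7  8
  j  2  2  1  2  3  4  5  6  7
  n  3  3  2  1  2  3  4  5  6
  f  4  4  3  2  1  2  3  4  5
  f  5  5  4  3  2  2  3  3  4
  f  6  6  5  4  3  3  3  3  3
  e  7  7  6  5  4  4  4  4  4
The bottom-right entry gives D[7][8] = 4, so no sequence of fewer than 4 edits works. Backtracking through the table gives one optimal edit sequence (4 edits):
  yjnfffe → ijnfffe (sub y→i @1)
  ijnfffe → ijnfrffe (ins r @5)
  ijnfrffe → ijnfrrfe (sub f→r @6)
  ijnfrrfe → ijnfrrff (sub e→f @8)
Edit distance = 4.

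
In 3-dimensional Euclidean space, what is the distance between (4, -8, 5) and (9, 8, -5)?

√(Σ(x_i - y_i)²) = √((4 - 9)² + (-8 - 8)² + (5 - (-5))²)
= √((-5)² + (-16)² + 10²) = √(25 + 256 + 100) = √381 ≈ 19.5192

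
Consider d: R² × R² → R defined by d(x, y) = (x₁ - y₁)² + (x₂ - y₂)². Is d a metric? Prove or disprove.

No. The squared Euclidean distance fails the triangle inequality. Counterexample: x = (0, 0), y = (1, 1), z = (2, 2). d(x,z) = 2² + 2² = 8, but d(x,y) + d(y,z) = (1² + 1²) + (1² + 1²) = 2 + 2 = 4. Since 8 > 4, the triangle inequality is violated. (Note: √d, the ordinary Euclidean distance, IS a metric.)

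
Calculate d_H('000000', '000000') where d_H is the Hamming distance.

Differing positions: none. Hamming distance = 0.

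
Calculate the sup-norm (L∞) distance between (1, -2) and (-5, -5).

max(|x_i - y_i|) = max(|1 - (-5)|, |-2 - (-5)|) = max(6, 3) = 6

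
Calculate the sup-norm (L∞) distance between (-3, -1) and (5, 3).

max(|x_i - y_i|) = max(|-3 - 5|, |-1 - 3|) = max(8, 4) = 8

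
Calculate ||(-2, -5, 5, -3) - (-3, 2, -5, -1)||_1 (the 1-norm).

Σ|x_i - y_i| = |-2 - (-3)| + |-5 - 2| + |5 - (-5)| + |-3 - (-1)| = 1 + 7 + 10 + 2 = 20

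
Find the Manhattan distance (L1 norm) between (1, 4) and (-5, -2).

Σ|x_i - y_i| = |1 - (-5)| + |4 - (-2)| = 6 + 6 = 12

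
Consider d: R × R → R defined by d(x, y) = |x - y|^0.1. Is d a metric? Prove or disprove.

Yes. With 0 < p = 0.1 ≤ 1, d(x,y) = |x-y|^0.1 is a metric on R. Non-negativity and symmetry are immediate; |x-y|^0.1 = 0 ⟺ |x-y| = 0 ⟺ x = y. For the triangle inequality, the function t ↦ t^0.1 is subadditive on [0,∞) when p ≤ 1, so |x-z|^0.1 ≤ (|x-y| + |y-z|)^0.1 ≤ |x-y|^0.1 + |y-z|^0.1.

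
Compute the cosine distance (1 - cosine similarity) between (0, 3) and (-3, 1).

With u = (0, 3), v = (-3, 1):
u·v = 0·(-3) + 3·1 = 0 + 3 = 3.
|u| = √(0² + 3²) = √9, |v| = √((-3)² + 1²) = √10, so |u||v| = √(9·10) = √90.
cos θ = (u·v)/(|u||v|) = 3/√90 ≈ 0.3162
Cosine distance = 1 - cos θ ≈ 1 - 0.3162 = 0.6838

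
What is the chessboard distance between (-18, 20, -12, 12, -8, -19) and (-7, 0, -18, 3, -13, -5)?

max(|x_i - y_i|) = max(|-18 - (-7)|, |20 - 0|, |-12 - (-18)|, |12 - 3|, |-8 - (-13)|, |-19 - (-5)|) = max(11, 20, 6, 9, 5, 14) = 20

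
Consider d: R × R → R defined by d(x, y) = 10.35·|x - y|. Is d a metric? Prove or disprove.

Yes. Since |x - y| is a metric on R and 10.35 > 0, the positive scalar multiple 10.35·|x - y| is also a metric: scaling by a positive constant preserves non-negativity, identity (d=0 ⟺ |x-y|=0 ⟺ x=y), symmetry, and the triangle inequality.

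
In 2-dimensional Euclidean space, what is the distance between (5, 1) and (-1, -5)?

√(Σ(x_i - y_i)²) = √((5 - (-1))² + (1 - (-5))²)
= √(6² + 6²) = √(36 + 36) = √72 ≈ 8.4853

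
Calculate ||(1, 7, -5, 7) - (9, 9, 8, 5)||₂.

√(Σ(x_i - y_i)²) = √((1 - 9)² + (7 - 9)² + (-5 - 8)² + (7 - 5)²)
= √((-8)² + (-2)² + (-13)² + 2²) = √(64 + 4 + 169 + 4) = √241 ≈ 15.5242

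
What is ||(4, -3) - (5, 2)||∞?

max(|x_i - y_i|) = max(|4 - 5|, |-3 - 2|) = max(1, 5) = 5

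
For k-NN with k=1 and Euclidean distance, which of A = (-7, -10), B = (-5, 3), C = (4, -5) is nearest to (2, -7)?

Distances: d(A) ≈ 9.4868, d(B) ≈ 12.2066, d(C) ≈ 2.8284. Nearest: C = (4, -5) with distance 2.8284.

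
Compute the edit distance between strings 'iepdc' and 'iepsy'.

Let D[i][j] be the edit distance between the first i characters of 'iepdc' and the first j characters of 'iepsy', with D[i][0] = i, D[0][j] = j, and D[i][j] = D[i-1][j-1] if the characters match, else 1 + min(D[i-1][j], D[i][j-1], D[i-1][j-1]). Filling the table (rows: prefixes of 'iepdc', columns: prefixes of 'iepsy'):
     ε  i  e  p  s  y
  ε  0  1  2  3  4  5
  i  1  0  1  2  3  4
  e  2  1  0  1  2  3
  p  3  2  1  0  1  2
  d  4  3  2  1  1  2
  c  5  4  3  2  2  2
The bottom-right entry gives D[5][5] = 2, so no sequence of fewer than 2 edits works. Backtracking through the table gives one optimal edit sequence (2 edits):
  iepdc → iepsc (sub d→s @4)
  iepsc → iepsy (sub c→y @5)
Edit distance = 2.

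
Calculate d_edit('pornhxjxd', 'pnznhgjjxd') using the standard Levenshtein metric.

Let D[i][j] be the edit distance between the first i characters of 'pornhxjxd' and the first j characters of 'pnznhgjjxd', with D[i][0] = i, D[0][j] = j, and D[i][j] = D[i-1][j-1] if the characters match, else 1 + min(D[i-1][j], D[i][j-1], D[i-1][j-1]). Filling the table (rows: prefixes of 'pornhxjxd', columns: prefixes of 'pnznhgjjxd'):
     ε  p  n  z  n  h  g  j  j  x  d
  ε  0  1  2  3  4  5  6  7  8  9 10
  p  1  0  1  2  3  4  5  6  7  8  9
  o  2  1  1  2  3  4  5  6  7  8  9
  r  3  2  2  2  3  4  5  6  7  8  9
  n  4  3  2  3  2  3  4  5  6  7  8
  h  5  4  3  3  3  2  3  4  5  6  7
  x  6  5  4  4  4  3  3  4  5  5  6
  j  7  6  5  5  5  4  4  3  4  5  6
  x  8  7  6  6  6  5  5  4  4  4  5
  d  9  8  7  7  7  6  6  5  5  5  4
The bottom-right entry gives D[9][10] = 4, so no sequence of fewer than 4 edits works. Backtracking through the table gives one optimal edit sequence (4 edits):
  pornhxjxd → pnrnhxjxd (sub o→n @2)
  pnrnhxjxd → pnznhxjxd (sub r→z @3)
  pnznhxjxd → pnznhgxjxd (ins g @6)
  pnznhgxjxd → pnznhgjjxd (sub x→j @7)
Edit distance = 4.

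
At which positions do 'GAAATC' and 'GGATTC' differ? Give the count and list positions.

Differing positions: 2, 4. Hamming distance = 2.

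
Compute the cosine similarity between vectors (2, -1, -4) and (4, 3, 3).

With u = (2, -1, -4), v = (4, 3, 3):
u·v = 2·4 + (-1)·3 + (-4)·3 = 8 + (-3) + (-12) = -7.
|u| = √(2² + (-1)² + (-4)²) = √21, |v| = √(4² + 3² + 3²) = √34, so |u||v| = √(21·34) = √714.
cos θ = (u·v)/(|u||v|) = -7/√714 ≈ -0.262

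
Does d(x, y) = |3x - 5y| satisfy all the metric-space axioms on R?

No. d fails symmetry: d(6, 9) = |3·6 - 5·9| = |-27| = 27, but d(9, 6) = |3·9 - 5·6| = |-3| = 3. Since 27 ≠ 3, d(x,y) ≠ d(y,x) in general.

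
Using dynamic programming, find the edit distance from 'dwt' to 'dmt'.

Let D[i][j] be the edit distance between the first i characters of 'dwt' and the first j characters of 'dmt', with D[i][0] = i, D[0][j] = j, and D[i][j] = D[i-1][j-1] if the characters match, else 1 + min(D[i-1][j], D[i][j-1], D[i-1][j-1]). Filling the table (rows: prefixes of 'dwt', columns: prefixes of 'dmt'):
     ε  d  m  t
  ε  0  1  2  3
  d  1  0  1  2
  w  2  1  1  2
  t  3  2  2  1
The bottom-right entry gives D[3][3] = 1, so no sequence of fewer than 1 edit works. Backtracking through the table gives one optimal edit sequence (1 edit):
  dwt → dmt (sub w→m @2)
Edit distance = 1.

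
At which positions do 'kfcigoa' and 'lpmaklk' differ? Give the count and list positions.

Differing positions: 1, 2, 3, 4, 5, 6, 7. Hamming distance = 7.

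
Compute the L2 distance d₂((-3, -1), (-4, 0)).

√(Σ(x_i - y_i)²) = √((-3 - (-4))² + (-1 - 0)²)
= √(1² + (-1)²) = √(1 + 1) = √2 ≈ 1.4142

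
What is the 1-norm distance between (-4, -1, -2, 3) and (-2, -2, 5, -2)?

Σ|x_i - y_i| = |-4 - (-2)| + |-1 - (-2)| + |-2 - 5| + |3 - (-2)| = 2 + 1 + 7 + 5 = 15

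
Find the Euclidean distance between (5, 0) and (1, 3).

√(Σ(x_i - y_i)²) = √((5 - 1)² + (0 - 3)²)
= √(4² + (-3)²) = √(16 + 9) = √25 = 5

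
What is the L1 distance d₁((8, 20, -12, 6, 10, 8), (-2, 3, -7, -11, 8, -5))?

Σ|x_i - y_i| = |8 - (-2)| + |20 - 3| + |-12 - (-7)| + |6 - (-11)| + |10 - 8| + |8 - (-5)| = 10 + 17 + 5 + 17 + 2 + 13 = 64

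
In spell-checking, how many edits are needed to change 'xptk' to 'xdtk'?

Let D[i][j] be the edit distance between the first i characters of 'xptk' and the first j characters of 'xdtk', with D[i][0] = i, D[0][j] = j, and D[i][j] = D[i-1][j-1] if the characters match, else 1 + min(D[i-1][j], D[i][j-1], D[i-1][j-1]). Filling the table (rows: prefixes of 'xptk', columns: prefixes of 'xdtk'):
     ε  x  d  t  k
  ε  0  1  2  3  4
  x  1  0  1  2  3
  p  2  1  1  2  3
  t  3  2  2  1  2
  k  4  3  3  2  1
The bottom-right entry gives D[4][4] = 1, so no sequence of fewer than 1 edit works. Backtracking through the table gives one optimal edit sequence (1 edit):
  xptk → xdtk (sub p→d @2)
Edit distance = 1.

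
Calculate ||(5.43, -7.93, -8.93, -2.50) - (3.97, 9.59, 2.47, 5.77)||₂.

√(Σ(x_i - y_i)²) = √((5.43 - 3.97)² + (-7.93 - 9.59)² + (-8.93 - 2.47)² + (-2.5 - 5.77)²)
= √(1.46² + (-17.52)² + (-11.4)² + (-8.27)²) = √(2.1316 + 306.9504 + 129.96 + 68.3929) = √507.4349 ≈ 22.5263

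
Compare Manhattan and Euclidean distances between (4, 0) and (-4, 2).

L1 = |4 - (-4)| + |0 - 2| = 8 + 2 = 10
L2 = √(8² + 2²) = √68 ≈ 8.2462
L1 ≥ L2 always (equality iff movement is along one axis); L1 > L2 here.
Ratio L1/L2 = 10/√68 ≈ 1.2127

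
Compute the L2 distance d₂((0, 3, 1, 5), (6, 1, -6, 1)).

√(Σ(x_i - y_i)²) = √((0 - 6)² + (3 - 1)² + (1 - (-6))² + (5 - 1)²)
= √((-6)² + 2² + 7² + 4²) = √(36 + 4 + 49 + 16) = √105 ≈ 10.247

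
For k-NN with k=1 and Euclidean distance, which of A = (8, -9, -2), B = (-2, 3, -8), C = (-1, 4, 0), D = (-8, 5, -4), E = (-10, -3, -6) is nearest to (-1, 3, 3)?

Distances: d(A) ≈ 15.8114, d(B) ≈ 11.0454, d(C) ≈ 3.1623, d(D) ≈ 10.0995, d(E) ≈ 14.0712. Nearest: C = (-1, 4, 0) with distance 3.1623.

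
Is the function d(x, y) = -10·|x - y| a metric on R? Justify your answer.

No. With c = -10 < 0, d fails non-negativity: d(3, 9) = -10·|3 - 9| = -10·6 = -60 < 0.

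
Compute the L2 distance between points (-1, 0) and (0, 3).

(Σ|x_i - y_i|^2)^(1/2) = (|-1 - 0|^2 + |0 - 3|^2)^(1/2)
= (1^2 + 3^2)^(1/2) = (1 + 9)^(1/2) = (10)^(1/2) ≈ 3.1623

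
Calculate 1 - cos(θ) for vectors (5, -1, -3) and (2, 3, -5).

With u = (5, -1, -3), v = (2, 3, -5):
u·v = 5·2 + (-1)·3 + (-3)·(-5) = 10 + (-3) + 15 = 22.
|u| = √(5² + (-1)² + (-3)²) = √35, |v| = √(2² + 3² + (-5)²) = √38, so |u||v| = √(35·38) = √1330.
cos θ = (u·v)/(|u||v|) = 22/√1330 ≈ 0.6032
Cosine distance = 1 - cos θ ≈ 1 - 0.6032 = 0.3968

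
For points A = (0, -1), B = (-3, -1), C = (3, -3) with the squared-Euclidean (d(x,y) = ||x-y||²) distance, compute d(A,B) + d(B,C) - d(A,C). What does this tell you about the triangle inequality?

d(A,B) = 3² + 0² = 9, d(B,C) = 6² + 2² = 40, d(A,C) = 3² + 2² = 13.
d(A,B) + d(B,C) - d(A,C) = 9 + 40 - 13 = 49 - 13 = 36. This is ≥ 0, so the triangle inequality holds for these points.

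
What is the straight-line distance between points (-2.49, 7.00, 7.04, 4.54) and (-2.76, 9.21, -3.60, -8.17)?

√(Σ(x_i - y_i)²) = √((-2.49 - (-2.76))² + (7 - 9.21)² + (7.04 - (-3.6))² + (4.54 - (-8.17))²)
= √(0.27² + (-2.21)² + 10.64² + 12.71²) = √(0.0729 + 4.8841 + 113.2096 + 161.5441) = √279.7107 ≈ 16.7246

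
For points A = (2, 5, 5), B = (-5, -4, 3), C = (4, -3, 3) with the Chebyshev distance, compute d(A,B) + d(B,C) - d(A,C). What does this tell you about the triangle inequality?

d(A,B) = max(7, 9, 2) = 9, d(B,C) = max(9, 1, 0) = 9, d(A,C) = max(2, 8, 2) = 8.
d(A,B) + d(B,C) - d(A,C) = 9 + 9 - 8 = 18 - 8 = 10. This is ≥ 0, so the triangle inequality holds for these points.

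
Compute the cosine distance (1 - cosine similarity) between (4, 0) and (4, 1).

With u = (4, 0), v = (4, 1):
u·v = 4·4 + 0·1 = 16 + 0 = 16.
|u| = √(4² + 0²) = √16, |v| = √(4² + 1²) = √17, so |u||v| = √(16·17) = √272.
cos θ = (u·v)/(|u||v|) = 16/√272 ≈ 0.9701
Cosine distance = 1 - cos θ ≈ 1 - 0.9701 = 0.0299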